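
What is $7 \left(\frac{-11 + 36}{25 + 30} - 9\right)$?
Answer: $- \frac{658}{11} \approx -59.818$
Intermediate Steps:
$7 \left(\frac{-11 + 36}{25 + 30} - 9\right) = 7 \left(\frac{25}{55} - 9\right) = 7 \left(25 \cdot \frac{1}{55} - 9\right) = 7 \left(\frac{5}{11} - 9\right) = 7 \left(- \frac{94}{11}\right) = - \frac{658}{11}$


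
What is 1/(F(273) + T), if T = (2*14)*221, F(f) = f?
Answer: 1/6461 ≈ 0.00015477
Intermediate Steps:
T = 6188 (T = 28*221 = 6188)
1/(F(273) + T) = 1/(273 + 6188) = 1/6461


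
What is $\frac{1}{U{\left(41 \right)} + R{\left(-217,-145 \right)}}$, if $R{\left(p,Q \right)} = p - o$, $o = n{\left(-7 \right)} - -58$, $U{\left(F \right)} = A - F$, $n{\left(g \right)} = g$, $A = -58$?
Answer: $- \frac{1}{367} \approx -0.0027248$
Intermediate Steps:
$U{\left(F \right)} = -58 - F$
$o = 51$ ($o = -7 - -58 = -7 + 58 = 51$)
$R{\left(p,Q \right)} = -51 + p$ ($R{\left(p,Q \right)} = p - 51 = -51 + p$)
$\frac{1}{U{\left(41 \right)} + R{\left(-217,-145 \right)}} = \frac{1}{\left(-58 - 41\right) - 268} = \frac{1}{-99 - 268} = \frac{1}{-367} = - \frac{1}{367}$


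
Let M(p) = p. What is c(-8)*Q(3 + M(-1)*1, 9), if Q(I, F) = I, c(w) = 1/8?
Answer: ¼ ≈ 0.25000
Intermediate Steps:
c(w) = ⅛
c(-8)*Q(3 + M(-1)*1, 9) = (3 - 1*1)/8 = (3 - 1)/8 = (⅛)*2 = ¼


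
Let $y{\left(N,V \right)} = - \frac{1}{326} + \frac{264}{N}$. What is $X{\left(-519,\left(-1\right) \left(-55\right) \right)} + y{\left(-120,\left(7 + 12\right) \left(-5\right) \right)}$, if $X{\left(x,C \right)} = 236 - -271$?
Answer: $\frac{822819}{1630} \approx 504.8$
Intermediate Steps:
$X{\left(x,C \right)} = 507$ ($X{\left(x,C \right)} = 236 + 271 = 507$)
$y{\left(N,V \right)} = - \frac{1}{326} + \frac{264}{N}$ ($y{\left(N,V \right)} = \left(-1\right) \frac{1}{326} + \frac{264}{N} = - \frac{1}{326} + \frac{264}{N}$)
$X{\left(-519,\left(-1\right) \left(-55\right) \right)} + y{\left(-120,\left(7 + 12\right) \left(-5\right) \right)} = 507 + \frac{86064 - -120}{326 \left(-120\right)} = 507 + \frac{1}{326} \left(- \frac{1}{120}\right) \left(86064 + 120\right) = 507 + \frac{1}{326} \left(- \frac{1}{120}\right) 86184 = 507 - \frac{3591}{1630} = \frac{822819}{1630}$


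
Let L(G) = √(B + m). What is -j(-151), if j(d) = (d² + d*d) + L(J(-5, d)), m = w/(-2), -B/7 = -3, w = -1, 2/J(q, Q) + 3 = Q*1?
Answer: -45602 - √86/2 ≈ -45607.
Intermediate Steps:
J(q, Q) = 2/(-3 + Q) (J(q, Q) = 2/(-3 + Q*1) = 2/(-3 + Q))
B = 21 (B = -7*(-3) = 21)
m = ½ (m = -1/(-2) = -1*(-½) = ½ ≈ 0.50000)
L(G) = √86/2 (L(G) = √(21 + ½) = √(43/2) = √86/2)
j(d) = √86/2 + 2*d² (j(d) = (d² + d*d) + √86/2 = (d² + d²) + √86/2 = 2*d² + √86/2 = √86/2 + 2*d²)
-j(-151) = -(√86/2 + 2*(-151)²) = -(√86/2 + 2*22801) = -(√86/2 + 45602) = -(45602 + √86/2) = -45602 - √86/2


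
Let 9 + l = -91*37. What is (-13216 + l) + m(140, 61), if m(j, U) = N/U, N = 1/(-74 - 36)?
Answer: -111332321/6710 ≈ -16592.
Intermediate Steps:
N = -1/110 (N = 1/(-110) = -1/110 ≈ -0.0090909)
m(j, U) = -1/(110*U)
l = -3376 (l = -9 - 91*37 = -9 - 3367 = -3376)
(-13216 + l) + m(140, 61) = (-13216 - 3376) - 1/110/61 = -16592 - 1/110*1/61 = -16592 - 1/6710 = -111332321/6710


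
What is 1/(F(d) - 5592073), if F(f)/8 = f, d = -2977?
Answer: -1/5615889 ≈ -1.7807e-7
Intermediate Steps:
F(f) = 8*f
1/(F(d) - 5592073) = 1/(8*(-2977) - 5592073) = 1/(-23816 - 5592073) = 1/(-5615889) = -1/5615889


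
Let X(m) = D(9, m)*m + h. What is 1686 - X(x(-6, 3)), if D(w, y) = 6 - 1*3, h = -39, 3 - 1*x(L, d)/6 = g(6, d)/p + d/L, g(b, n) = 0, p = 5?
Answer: 1662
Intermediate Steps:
x(L, d) = 18 - 6*d/L (x(L, d) = 18 - 6*(0/5 + d/L) = 18 - 6*(0*(⅕) + d/L) = 18 - 6*(0 + d/L) = 18 - 6*d/L)
D(w, y) = 3 (D(w, y) = 6 - 3 = 3)
X(m) = -39 + 3*m (X(m) = 3*m - 39 = -39 + 3*m)
1686 - X(x(-6, 3)) = 1686 - (-39 + 3*(18 - 6*3/(-6))) = 1686 - (-39 + 3*(18 - 6*3*(-⅙))) = 1686 - (-39 + 3*(18 + 3)) = 1686 - (-39 + 3*21) = 1686 - (-39 + 63) = 1686 - 1*24 = 1686 - 24 = 1662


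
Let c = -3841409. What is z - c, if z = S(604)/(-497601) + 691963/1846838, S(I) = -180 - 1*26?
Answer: 3530210792257663333/918988435638 ≈ 3.8414e+6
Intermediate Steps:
S(I) = -206 (S(I) = -180 - 26 = -206)
z = 344701929391/918988435638 (z = -206/(-497601) + 691963/1846838 = -206*(-1/497601) + 691963*(1/1846838) = 206/497601 + 691963/1846838 = 344701929391/918988435638 ≈ 0.37509)
z - c = 344701929391/918988435638 - 1*(-3841409) = 344701929391/918988435638 + 3841409 = 3530210792257663333/918988435638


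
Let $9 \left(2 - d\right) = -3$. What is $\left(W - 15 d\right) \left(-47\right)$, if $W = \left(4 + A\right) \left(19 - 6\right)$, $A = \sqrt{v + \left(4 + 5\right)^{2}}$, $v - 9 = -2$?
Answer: $-799 - 1222 \sqrt{22} \approx -6530.7$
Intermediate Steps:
$v = 7$ ($v = 9 - 2 = 7$)
$A = 2 \sqrt{22}$ ($A = \sqrt{7 + \left(4 + 5\right)^{2}} = \sqrt{7 + 9^{2}} = \sqrt{7 + 81} = \sqrt{88} = 2 \sqrt{22} \approx 9.3808$)
$d = \frac{7}{3}$ ($d = 2 - - \frac{1}{3} = 2 + \frac{1}{3} = \frac{7}{3} \approx 2.3333$)
$W = 52 + 26 \sqrt{22}$ ($W = \left(4 + 2 \sqrt{22}\right) \left(19 - 6\right) = \left(4 + 2 \sqrt{22}\right) 13 = 52 + 26 \sqrt{22} \approx 173.95$)
$\left(W - 15 d\right) \left(-47\right) = \left(\left(52 + 26 \sqrt{22}\right) - 35\right) \left(-47\right) = \left(17 + 26 \sqrt{22}\right) \left(-47\right) = -799 - 1222 \sqrt{22}$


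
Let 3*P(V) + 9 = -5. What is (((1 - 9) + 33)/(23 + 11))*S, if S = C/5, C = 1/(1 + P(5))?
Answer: -15/374 ≈ -0.040107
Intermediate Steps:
P(V) = -14/3 (P(V) = -3 + (1/3)*(-5) = -3 - 5/3 = -14/3)
C = -3/11 (C = 1/(1 - 14/3) = 1/(-11/3) = -3/11 ≈ -0.27273)
S = -3/55 (S = -3/11/5 = -3/11*1/5 = -3/55 ≈ -0.054545)
(((1 - 9) + 33)/(23 + 11))*S = (((1 - 9) + 33)/(23 + 11))*(-3/55) = ((-8 + 33)/34)*(-3/55) = (25*(1/34))*(-3/55) = (25/34)*(-3/55) = -15/374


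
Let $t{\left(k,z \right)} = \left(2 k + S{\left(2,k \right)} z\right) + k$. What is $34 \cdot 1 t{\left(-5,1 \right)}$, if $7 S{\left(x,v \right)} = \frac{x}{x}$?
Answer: $- \frac{3536}{7} \approx -505.14$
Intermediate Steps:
$S{\left(x,v \right)} = \frac{1}{7}$ ($S{\left(x,v \right)} = \frac{x \frac{1}{x}}{7} = \frac{1}{7} \cdot 1 = \frac{1}{7}$)
$t{\left(k,z \right)} = 3 k + \frac{z}{7}$ ($t{\left(k,z \right)} = \left(2 k + \frac{z}{7}\right) + k = 3 k + \frac{z}{7}$)
$34 \cdot 1 t{\left(-5,1 \right)} = 34 \cdot 1 \left(3 \left(-5\right) + \frac{1}{7} \cdot 1\right) = 34 \left(-15 + \frac{1}{7}\right) = 34 \left(- \frac{104}{7}\right) = - \frac{3536}{7}$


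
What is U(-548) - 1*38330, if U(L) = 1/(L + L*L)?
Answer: -11489647479/299756 ≈ -38330.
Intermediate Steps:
U(L) = 1/(L + L²)
U(-548) - 1*38330 = 1/((-548)*(1 - 548)) - 1*38330 = -1/548/(-547) - 38330 = -1/548*(-1/547) - 38330 = 1/299756 - 38330 = -11489647479/299756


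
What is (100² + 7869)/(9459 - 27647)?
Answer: -17869/18188 ≈ -0.98246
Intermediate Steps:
(100² + 7869)/(9459 - 27647) = (10000 + 7869)/(-18188) = 17869*(-1/18188) = -17869/18188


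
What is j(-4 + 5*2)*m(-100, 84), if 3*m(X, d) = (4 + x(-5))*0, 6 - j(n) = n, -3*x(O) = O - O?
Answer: 0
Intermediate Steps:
x(O) = 0 (x(O) = -(O - O)/3 = -1/3*0 = 0)
j(n) = 6 - n
m(X, d) = 0 (m(X, d) = ((4 + 0)*0)/3 = (4*0)/3 = (1/3)*0 = 0)
j(-4 + 5*2)*m(-100, 84) = (6 - (-4 + 5*2))*0 = (6 - (-4 + 10))*0 = (6 - 1*6)*0 = (6 - 6)*0 = 0*0 = 0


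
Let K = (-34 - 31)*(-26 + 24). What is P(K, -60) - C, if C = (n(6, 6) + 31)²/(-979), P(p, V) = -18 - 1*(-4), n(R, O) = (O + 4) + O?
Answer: -11497/979 ≈ -11.744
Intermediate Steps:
n(R, O) = 4 + 2*O (n(R, O) = (4 + O) + O = 4 + 2*O)
K = 130 (K = -65*(-2) = 130)
P(p, V) = -14 (P(p, V) = -18 + 4 = -14)
C = -2209/979 (C = ((4 + 2*6) + 31)²/(-979) = ((4 + 12) + 31)²*(-1/979) = (16 + 31)²*(-1/979) = 47²*(-1/979) = 2209*(-1/979) = -2209/979 ≈ -2.2564)
P(K, -60) - C = -14 - 1*(-2209/979) = -14 + 2209/979 = -11497/979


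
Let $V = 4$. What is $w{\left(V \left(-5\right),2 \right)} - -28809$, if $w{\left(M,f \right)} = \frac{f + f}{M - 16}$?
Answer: $\frac{259280}{9} \approx 28809.0$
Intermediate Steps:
$w{\left(M,f \right)} = \frac{2 f}{-16 + M}$
$w{\left(V \left(-5\right),2 \right)} - -28809 = 2 \cdot 2 \frac{1}{-16 + 4 \left(-5\right)} - -28809 = 2 \cdot 2 \frac{1}{-16 - 20} + 28809 = 2 \cdot 2 \frac{1}{-36} + 28809 = 2 \cdot 2 \left(- \frac{1}{36}\right) + 28809 = - \frac{1}{9} + 28809 = \frac{259280}{9}$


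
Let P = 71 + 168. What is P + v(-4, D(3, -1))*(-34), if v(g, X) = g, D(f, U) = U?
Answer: 375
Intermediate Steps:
P = 239
P + v(-4, D(3, -1))*(-34) = 239 - 4*(-34) = 239 + 136 = 375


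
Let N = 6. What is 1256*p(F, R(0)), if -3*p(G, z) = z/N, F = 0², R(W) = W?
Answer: 0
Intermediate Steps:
F = 0
p(G, z) = -z/18 (p(G, z) = -z/(3*6) = -z/18)
1256*p(F, R(0)) = 1256*(-1/18*0) = 1256*0 = 0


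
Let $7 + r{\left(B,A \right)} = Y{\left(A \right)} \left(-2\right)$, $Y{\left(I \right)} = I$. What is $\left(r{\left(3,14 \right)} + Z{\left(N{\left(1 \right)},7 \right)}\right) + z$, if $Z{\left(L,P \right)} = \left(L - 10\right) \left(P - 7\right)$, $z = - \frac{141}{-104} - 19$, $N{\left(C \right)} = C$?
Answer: $- \frac{5475}{104} \approx -52.644$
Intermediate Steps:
$z = - \frac{1835}{104}$ ($z = \left(-141\right) \left(- \frac{1}{104}\right) - 19 = \frac{141}{104} - 19 = - \frac{1835}{104} \approx -17.644$)
$Z{\left(L,P \right)} = \left(-10 + L\right) \left(-7 + P\right)$
$r{\left(B,A \right)} = -7 - 2 A$ ($r{\left(B,A \right)} = -7 + A \left(-2\right) = -7 - 2 A$)
$\left(r{\left(3,14 \right)} + Z{\left(N{\left(1 \right)},7 \right)}\right) + z = \left(\left(-7 - 28\right) + \left(70 - 70 - 7 + 1 \cdot 7\right)\right) - \frac{1835}{104} = \left(\left(-7 - 28\right) + \left(70 - 70 - 7 + 7\right)\right) - \frac{1835}{104} = \left(-35 + 0\right) - \frac{1835}{104} = -35 - \frac{1835}{104} = - \frac{5475}{104}$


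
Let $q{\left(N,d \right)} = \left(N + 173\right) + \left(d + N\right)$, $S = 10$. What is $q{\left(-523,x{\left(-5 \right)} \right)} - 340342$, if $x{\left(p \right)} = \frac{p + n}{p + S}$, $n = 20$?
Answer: $-341212$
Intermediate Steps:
$x{\left(p \right)} = \frac{20 + p}{10 + p}$ ($x{\left(p \right)} = \frac{p + 20}{p + 10} = \frac{20 + p}{10 + p}$)
$q{\left(N,d \right)} = 173 + d + 2 N$ ($q{\left(N,d \right)} = \left(173 + N\right) + \left(N + d\right) = 173 + d + 2 N$)
$q{\left(-523,x{\left(-5 \right)} \right)} - 340342 = \left(173 + \frac{20 - 5}{10 - 5} + 2 \left(-523\right)\right) - 340342 = \left(173 + \frac{1}{5} \cdot 15 - 1046\right) - 340342 = \left(173 + 3 - 1046\right) - 340342 = -870 - 340342 = -341212$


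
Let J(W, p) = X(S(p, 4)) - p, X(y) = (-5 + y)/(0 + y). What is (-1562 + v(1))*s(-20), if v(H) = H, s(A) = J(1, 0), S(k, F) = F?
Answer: 1561/4 ≈ 390.25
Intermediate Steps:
X(y) = (-5 + y)/y
J(W, p) = -1/4 - p (J(W, p) = (-5 + 4)/4 - p = (1/4)*(-1) - p = -1/4 - p)
s(A) = -1/4 (s(A) = -1/4 - 1*0 = -1/4 + 0 = -1/4)
(-1562 + v(1))*s(-20) = (-1562 + 1)*(-1/4) = -1561*(-1/4) = 1561/4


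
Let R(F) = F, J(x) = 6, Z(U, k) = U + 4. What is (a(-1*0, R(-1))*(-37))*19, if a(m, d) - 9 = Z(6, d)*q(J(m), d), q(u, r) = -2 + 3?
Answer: -13357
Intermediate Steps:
Z(U, k) = 4 + U
q(u, r) = 1
a(m, d) = 19 (a(m, d) = 9 + (4 + 6)*1 = 9 + 10*1 = 9 + 10 = 19)
(a(-1*0, R(-1))*(-37))*19 = (19*(-37))*19 = -703*19 = -13357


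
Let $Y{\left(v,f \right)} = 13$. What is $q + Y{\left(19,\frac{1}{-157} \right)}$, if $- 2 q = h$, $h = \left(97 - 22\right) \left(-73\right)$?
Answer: $\frac{5501}{2} \approx 2750.5$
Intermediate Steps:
$h = -5475$ ($h = \left(97 - 22\right) \left(-73\right) = 75 \left(-73\right) = -5475$)
$q = \frac{5475}{2}$ ($q = \left(- \frac{1}{2}\right) \left(-5475\right) = \frac{5475}{2} \approx 2737.5$)
$q + Y{\left(19,\frac{1}{-157} \right)} = \frac{5475}{2} + 13 = \frac{5501}{2}$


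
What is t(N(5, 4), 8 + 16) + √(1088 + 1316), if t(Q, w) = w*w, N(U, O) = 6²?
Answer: 576 + 2*√601 ≈ 625.03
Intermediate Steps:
N(U, O) = 36
t(Q, w) = w²
t(N(5, 4), 8 + 16) + √(1088 + 1316) = (8 + 16)² + √(1088 + 1316) = 24² + √2404 = 576 + 2*√601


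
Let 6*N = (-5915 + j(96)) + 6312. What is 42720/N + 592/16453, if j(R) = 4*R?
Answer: 4217695312/12849793 ≈ 328.23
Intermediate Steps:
N = 781/6 (N = ((-5915 + 4*96) + 6312)/6 = ((-5915 + 384) + 6312)/6 = (-5531 + 6312)/6 = (1/6)*781 = 781/6 ≈ 130.17)
42720/N + 592/16453 = 42720/(781/6) + 592/16453 = 42720*(6/781) + 592*(1/16453) = 256320/781 + 592/16453 = 4217695312/12849793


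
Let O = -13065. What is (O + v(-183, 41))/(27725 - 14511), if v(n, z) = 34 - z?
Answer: -6536/6607 ≈ -0.98925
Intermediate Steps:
(O + v(-183, 41))/(27725 - 14511) = (-13065 + (34 - 1*41))/(27725 - 14511) = (-13065 + (34 - 41))/13214 = (-13065 - 7)*(1/13214) = -13072*1/13214 = -6536/6607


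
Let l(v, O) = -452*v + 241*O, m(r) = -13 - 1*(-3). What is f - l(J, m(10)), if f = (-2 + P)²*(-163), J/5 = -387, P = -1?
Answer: -873677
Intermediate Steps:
J = -1935 (J = 5*(-387) = -1935)
f = -1467 (f = (-2 - 1)²*(-163) = (-3)²*(-163) = 9*(-163) = -1467)
m(r) = -10 (m(r) = -13 + 3 = -10)
f - l(J, m(10)) = -1467 - (-452*(-1935) + 241*(-10)) = -1467 - (874620 - 2410) = -1467 - 1*872210 = -1467 - 872210 = -873677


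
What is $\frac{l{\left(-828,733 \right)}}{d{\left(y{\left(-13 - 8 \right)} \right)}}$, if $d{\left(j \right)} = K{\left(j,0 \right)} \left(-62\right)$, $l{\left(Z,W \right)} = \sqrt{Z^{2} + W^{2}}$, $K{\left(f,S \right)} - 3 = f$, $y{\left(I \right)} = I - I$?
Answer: $- \frac{\sqrt{1222873}}{186} \approx -5.9454$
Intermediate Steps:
$y{\left(I \right)} = 0$
$K{\left(f,S \right)} = 3 + f$
$l{\left(Z,W \right)} = \sqrt{W^{2} + Z^{2}}$
$d{\left(j \right)} = -186 - 62 j$ ($d{\left(j \right)} = \left(3 + j\right) \left(-62\right) = -186 - 62 j$)
$\frac{l{\left(-828,733 \right)}}{d{\left(y{\left(-13 - 8 \right)} \right)}} = \frac{\sqrt{733^{2} + \left(-828\right)^{2}}}{-186 - 0} = \frac{\sqrt{537289 + 685584}}{-186 + 0} = \frac{\sqrt{1222873}}{-186} = \sqrt{1222873} \left(- \frac{1}{186}\right) = - \frac{\sqrt{1222873}}{186}$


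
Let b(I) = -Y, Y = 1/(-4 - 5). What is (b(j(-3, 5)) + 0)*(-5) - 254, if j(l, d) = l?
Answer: -2291/9 ≈ -254.56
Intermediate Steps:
Y = -⅑ (Y = 1/(-9) = -⅑ ≈ -0.11111)
b(I) = ⅑ (b(I) = -1*(-⅑) = ⅑)
(b(j(-3, 5)) + 0)*(-5) - 254 = (⅑ + 0)*(-5) - 254 = (⅑)*(-5) - 254 = -5/9 - 254 = -2291/9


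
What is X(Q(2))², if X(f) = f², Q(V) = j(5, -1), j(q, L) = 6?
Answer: 1296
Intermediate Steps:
Q(V) = 6
X(Q(2))² = (6²)² = 36² = 1296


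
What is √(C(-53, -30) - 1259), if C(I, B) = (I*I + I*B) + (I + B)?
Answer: √3057 ≈ 55.290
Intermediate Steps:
C(I, B) = B + I + I² + B*I (C(I, B) = (I² + B*I) + (B + I) = B + I + I² + B*I)
√(C(-53, -30) - 1259) = √((-30 - 53 + (-53)² - 30*(-53)) - 1259) = √((-30 - 53 + 2809 + 1590) - 1259) = √(4316 - 1259) = √3057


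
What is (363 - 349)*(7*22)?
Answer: 2156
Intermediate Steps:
(363 - 349)*(7*22) = 14*154 = 2156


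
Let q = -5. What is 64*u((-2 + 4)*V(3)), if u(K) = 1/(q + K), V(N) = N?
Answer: 64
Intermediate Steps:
u(K) = 1/(-5 + K)
64*u((-2 + 4)*V(3)) = 64/(-5 + (-2 + 4)*3) = 64/(-5 + 2*3) = 64/(-5 + 6) = 64/1 = 64*1 = 64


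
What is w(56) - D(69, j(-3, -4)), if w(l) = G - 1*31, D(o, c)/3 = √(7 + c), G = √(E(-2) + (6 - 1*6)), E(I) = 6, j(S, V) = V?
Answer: -31 + √6 - 3*√3 ≈ -33.747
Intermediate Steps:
G = √6 (G = √(6 + (6 - 1*6)) = √(6 + (6 - 6)) = √(6 + 0) = √6 ≈ 2.4495)
D(o, c) = 3*√(7 + c)
w(l) = -31 + √6 (w(l) = √6 - 1*31 = √6 - 31 = -31 + √6)
w(56) - D(69, j(-3, -4)) = (-31 + √6) - 3*√(7 - 4) = (-31 + √6) - 3*√3 = -31 + √6 - 3*√3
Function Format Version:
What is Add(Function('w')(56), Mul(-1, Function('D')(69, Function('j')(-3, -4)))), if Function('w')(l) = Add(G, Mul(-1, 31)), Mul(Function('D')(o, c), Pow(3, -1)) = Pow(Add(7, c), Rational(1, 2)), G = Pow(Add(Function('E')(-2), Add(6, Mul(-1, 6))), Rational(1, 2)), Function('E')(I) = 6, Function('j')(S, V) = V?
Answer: Add(-31, Pow(6, Rational(1, 2)), Mul(-3, Pow(3, Rational(1, 2)))) ≈ -33.747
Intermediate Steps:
G = Pow(6, Rational(1, 2)) (G = Pow(Add(6, Add(6, Mul(-1, 6))), Rational(1, 2)) = Pow(Add(6, Add(6, -6)), Rational(1, 2)) = Pow(Add(6, 0), Rational(1, 2)) = Pow(6, Rational(1, 2)) ≈ 2.4495)
Function('D')(o, c) = Mul(3, Pow(Add(7, c), Rational(1, 2)))
Function('w')(l) = Add(-31, Pow(6, Rational(1, 2))) (Function('w')(l) = Add(Pow(6, Rational(1, 2)), Mul(-1, 31)) = Add(Pow(6, Rational(1, 2)), -31) = Add(-31, Pow(6, Rational(1, 2))))
Add(Function('w')(56), Mul(-1, Function('D')(69, Function('j')(-3, -4)))) = Add(Add(-31, Pow(6, Rational(1, 2))), Mul(-1, Mul(3, Pow(Add(7, -4), Rational(1, 2))))) = Add(Add(-31, Pow(6, Rational(1, 2))), Mul(-1, Mul(3, Pow(3, Rational(1, 2))))) = Add(Add(-31, Pow(6, Rational(1, 2))), Mul(-3, Pow(3, Rational(1, 2)))) = Add(-31, Pow(6, Rational(1, 2)), Mul(-3, Pow(3, Rational(1, 2))))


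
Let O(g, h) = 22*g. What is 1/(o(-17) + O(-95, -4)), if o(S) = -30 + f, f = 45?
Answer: -1/2075 ≈ -0.00048193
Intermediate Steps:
o(S) = 15 (o(S) = -30 + 45 = 15)
1/(o(-17) + O(-95, -4)) = 1/(15 + 22*(-95)) = 1/(15 - 2090) = 1/(-2075) = -1/2075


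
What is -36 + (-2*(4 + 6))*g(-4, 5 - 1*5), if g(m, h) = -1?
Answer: -16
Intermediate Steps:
-36 + (-2*(4 + 6))*g(-4, 5 - 1*5) = -36 - 2*(4 + 6)*(-1) = -36 - 2*10*(-1) = -36 - 20*(-1) = -36 + 20 = -16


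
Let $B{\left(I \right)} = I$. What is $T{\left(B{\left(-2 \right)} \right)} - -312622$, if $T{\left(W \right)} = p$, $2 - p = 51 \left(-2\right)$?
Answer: $312726$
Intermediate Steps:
$p = 104$ ($p = 2 - 51 \left(-2\right) = 2 - -102 = 2 + 102 = 104$)
$T{\left(W \right)} = 104$
$T{\left(B{\left(-2 \right)} \right)} - -312622 = 104 - -312622 = 104 + 312622 = 312726$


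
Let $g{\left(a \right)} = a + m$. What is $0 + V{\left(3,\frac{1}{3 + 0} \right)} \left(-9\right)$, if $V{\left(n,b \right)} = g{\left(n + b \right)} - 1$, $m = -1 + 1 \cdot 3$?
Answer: $-39$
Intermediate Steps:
$m = 2$ ($m = -1 + 3 = 2$)
$g{\left(a \right)} = 2 + a$ ($g{\left(a \right)} = a + 2 = 2 + a$)
$V{\left(n,b \right)} = 1 + b + n$ ($V{\left(n,b \right)} = \left(2 + \left(n + b\right)\right) - 1 = \left(2 + \left(b + n\right)\right) - 1 = \left(2 + b + n\right) - 1 = 1 + b + n$)
$0 + V{\left(3,\frac{1}{3 + 0} \right)} \left(-9\right) = 0 + \left(1 + \frac{1}{3 + 0} + 3\right) \left(-9\right) = 0 + \left(1 + \frac{1}{3} + 3\right) \left(-9\right) = 0 + \frac{13}{3} \left(-9\right) = 0 - 39 = -39$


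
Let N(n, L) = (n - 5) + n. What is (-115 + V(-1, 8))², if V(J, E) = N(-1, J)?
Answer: 14884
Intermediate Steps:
N(n, L) = -5 + 2*n (N(n, L) = (-5 + n) + n = -5 + 2*n)
V(J, E) = -7 (V(J, E) = -5 + 2*(-1) = -5 - 2 = -7)
(-115 + V(-1, 8))² = (-115 - 7)² = (-122)² = 14884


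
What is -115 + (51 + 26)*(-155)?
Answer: -12050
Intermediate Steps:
-115 + (51 + 26)*(-155) = -115 + 77*(-155) = -115 - 11935 = -12050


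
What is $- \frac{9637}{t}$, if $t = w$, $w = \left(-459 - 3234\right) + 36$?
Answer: $\frac{419}{159} \approx 2.6352$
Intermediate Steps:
$w = -3657$ ($w = -3693 + 36 = -3657$)
$t = -3657$
$- \frac{9637}{t} = - \frac{9637}{-3657} = \left(-9637\right) \left(- \frac{1}{3657}\right) = \frac{419}{159}$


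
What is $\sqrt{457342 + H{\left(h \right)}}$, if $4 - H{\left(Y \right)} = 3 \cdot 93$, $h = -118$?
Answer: $\sqrt{457067} \approx 676.07$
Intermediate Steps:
$H{\left(Y \right)} = -275$ ($H{\left(Y \right)} = 4 - 3 \cdot 93 = 4 - 279 = -275$)
$\sqrt{457342 + H{\left(h \right)}} = \sqrt{457342 - 275} = \sqrt{457067}$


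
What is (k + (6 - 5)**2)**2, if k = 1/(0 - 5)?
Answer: 16/25 ≈ 0.64000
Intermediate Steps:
k = -1/5 (k = 1/(-5) = -1/5 ≈ -0.20000)
(k + (6 - 5)**2)**2 = (-1/5 + (6 - 5)**2)**2 = (-1/5 + 1**2)**2 = (-1/5 + 1)**2 = (4/5)**2 = 16/25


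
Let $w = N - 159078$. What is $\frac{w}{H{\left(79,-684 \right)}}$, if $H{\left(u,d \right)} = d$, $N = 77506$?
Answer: $\frac{20393}{171} \approx 119.26$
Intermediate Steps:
$w = -81572$ ($w = 77506 - 159078 = -81572$)
$\frac{w}{H{\left(79,-684 \right)}} = - \frac{81572}{-684} = \left(-81572\right) \left(- \frac{1}{684}\right) = \frac{20393}{171}$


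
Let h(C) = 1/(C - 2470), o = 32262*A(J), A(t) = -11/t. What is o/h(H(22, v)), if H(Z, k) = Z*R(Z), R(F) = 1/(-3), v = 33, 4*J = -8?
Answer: -439580504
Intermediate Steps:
J = -2 (J = (1/4)*(-8) = -2)
o = 177441 (o = 32262*(-11/(-2)) = 32262*(-11*(-1/2)) = 32262*(11/2) = 177441)
R(F) = -1/3
H(Z, k) = -Z/3 (H(Z, k) = Z*(-1/3) = -Z/3)
h(C) = 1/(-2470 + C)
o/h(H(22, v)) = 177441/(1/(-2470 - 1/3*22)) = 177441/(1/(-2470 - 22/3)) = 177441/(1/(-7432/3)) = 177441/(-3/7432) = 177441*(-7432/3) = -439580504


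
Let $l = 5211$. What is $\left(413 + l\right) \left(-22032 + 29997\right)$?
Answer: $44795160$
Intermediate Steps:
$\left(413 + l\right) \left(-22032 + 29997\right) = \left(413 + 5211\right) \left(-22032 + 29997\right) = 5624 \cdot 7965 = 44795160$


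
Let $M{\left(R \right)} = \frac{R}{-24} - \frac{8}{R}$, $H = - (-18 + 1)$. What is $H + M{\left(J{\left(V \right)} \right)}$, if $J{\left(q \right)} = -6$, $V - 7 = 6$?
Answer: $\frac{223}{12} \approx 18.583$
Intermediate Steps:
$V = 13$ ($V = 7 + 6 = 13$)
$H = 17$ ($H = \left(-1\right) \left(-17\right) = 17$)
$M{\left(R \right)} = - \frac{8}{R} - \frac{R}{24}$ ($M{\left(R \right)} = R \left(- \frac{1}{24}\right) - \frac{8}{R} = - \frac{R}{24} - \frac{8}{R} = - \frac{8}{R} - \frac{R}{24}$)
$H + M{\left(J{\left(V \right)} \right)} = 17 - \left(- \frac{1}{4} + \frac{8}{-6}\right) = 17 + \left(\left(-8\right) \left(- \frac{1}{6}\right) + \frac{1}{4}\right) = 17 + \left(\frac{4}{3} + \frac{1}{4}\right) = 17 + \frac{19}{12} = \frac{223}{12}$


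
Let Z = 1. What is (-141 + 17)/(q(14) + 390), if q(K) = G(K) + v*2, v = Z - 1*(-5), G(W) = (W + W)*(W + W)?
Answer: -62/593 ≈ -0.10455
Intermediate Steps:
G(W) = 4*W**2 (G(W) = (2*W)*(2*W) = 4*W**2)
v = 6 (v = 1 - 1*(-5) = 1 + 5 = 6)
q(K) = 12 + 4*K**2 (q(K) = 4*K**2 + 6*2 = 4*K**2 + 12 = 12 + 4*K**2)
(-141 + 17)/(q(14) + 390) = (-141 + 17)/((12 + 4*14**2) + 390) = -124/((12 + 4*196) + 390) = -124/((12 + 784) + 390) = -124/(796 + 390) = -124/1186 = -124*1/1186 = -62/593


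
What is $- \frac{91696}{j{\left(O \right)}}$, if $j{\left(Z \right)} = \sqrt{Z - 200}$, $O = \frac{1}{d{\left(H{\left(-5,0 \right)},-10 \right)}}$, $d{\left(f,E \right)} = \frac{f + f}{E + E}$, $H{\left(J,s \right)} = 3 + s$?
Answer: $\frac{45848 i \sqrt{1830}}{305} \approx 6430.5 i$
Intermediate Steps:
$d{\left(f,E \right)} = \frac{f}{E}$ ($d{\left(f,E \right)} = \frac{2 f}{2 E} = 2 f \frac{1}{2 E} = \frac{f}{E}$)
$O = - \frac{10}{3}$ ($O = \frac{1}{\left(3 + 0\right) \frac{1}{-10}} = \frac{1}{3 \left(- \frac{1}{10}\right)} = \frac{1}{- \frac{3}{10}} = - \frac{10}{3} \approx -3.3333$)
$j{\left(Z \right)} = \sqrt{-200 + Z}$
$- \frac{91696}{j{\left(O \right)}} = - \frac{91696}{\sqrt{-200 - \frac{10}{3}}} = - \frac{91696}{\sqrt{- \frac{610}{3}}} = - \frac{91696}{\frac{1}{3} i \sqrt{1830}} = - 91696 \left(- \frac{i \sqrt{1830}}{610}\right) = \frac{45848 i \sqrt{1830}}{305}$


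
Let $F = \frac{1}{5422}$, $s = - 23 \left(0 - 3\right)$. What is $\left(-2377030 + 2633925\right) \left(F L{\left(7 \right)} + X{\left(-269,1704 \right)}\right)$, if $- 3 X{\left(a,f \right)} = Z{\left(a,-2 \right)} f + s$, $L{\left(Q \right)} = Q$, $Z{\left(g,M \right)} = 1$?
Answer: $- \frac{823193053525}{5422} \approx -1.5182 \cdot 10^{8}$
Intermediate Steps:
$s = 69$ ($s = \left(-23\right) \left(-3\right) = 69$)
$F = \frac{1}{5422} \approx 0.00018443$
$X{\left(a,f \right)} = -23 - \frac{f}{3}$ ($X{\left(a,f \right)} = - \frac{1 f + 69}{3} = - \frac{f + 69}{3} = - \frac{69 + f}{3} = -23 - \frac{f}{3}$)
$\left(-2377030 + 2633925\right) \left(F L{\left(7 \right)} + X{\left(-269,1704 \right)}\right) = \left(-2377030 + 2633925\right) \left(\frac{1}{5422} \cdot 7 - 591\right) = 256895 \left(\frac{7}{5422} - 591\right) = 256895 \left(- \frac{3204395}{5422}\right) = - \frac{823193053525}{5422}$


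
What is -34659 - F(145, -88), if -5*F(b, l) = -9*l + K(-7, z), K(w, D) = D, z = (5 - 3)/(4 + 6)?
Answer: -862514/25 ≈ -34501.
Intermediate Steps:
z = 1/5 (z = 2/10 = 2*(1/10) = 1/5 ≈ 0.20000)
F(b, l) = -1/25 + 9*l/5 (F(b, l) = -(-9*l + 1/5)/5 = -(1/5 - 9*l)/5 = -1/25 + 9*l/5)
-34659 - F(145, -88) = -34659 - (-1/25 + (9/5)*(-88)) = -34659 - (-1/25 - 792/5) = -34659 - 1*(-3961/25) = -34659 + 3961/25 = -862514/25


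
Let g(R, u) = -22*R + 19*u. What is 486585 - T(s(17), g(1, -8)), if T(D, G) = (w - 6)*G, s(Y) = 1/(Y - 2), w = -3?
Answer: 485019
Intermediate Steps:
s(Y) = 1/(-2 + Y)
T(D, G) = -9*G (T(D, G) = (-3 - 6)*G = -9*G)
486585 - T(s(17), g(1, -8)) = 486585 - (-9)*(-22*1 + 19*(-8)) = 486585 - (-9)*(-22 - 152) = 486585 - (-9)*(-174) = 486585 - 1*1566 = 486585 - 1566 = 485019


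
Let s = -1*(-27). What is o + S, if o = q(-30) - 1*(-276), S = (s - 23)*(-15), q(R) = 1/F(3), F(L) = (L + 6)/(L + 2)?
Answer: 1949/9 ≈ 216.56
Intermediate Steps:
s = 27
F(L) = (6 + L)/(2 + L)
q(R) = 5/9 (q(R) = 1/((6 + 3)/(2 + 3)) = 1/(9/5) = 5/9)
S = -60 (S = (27 - 23)*(-15) = 4*(-15) = -60)
o = 2489/9 (o = 5/9 - 1*(-276) = 5/9 + 276 = 2489/9 ≈ 276.56)
o + S = 2489/9 - 60 = 1949/9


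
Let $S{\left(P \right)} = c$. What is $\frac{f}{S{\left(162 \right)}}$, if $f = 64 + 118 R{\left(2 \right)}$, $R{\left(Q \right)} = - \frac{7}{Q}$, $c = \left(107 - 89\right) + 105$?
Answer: $- \frac{349}{123} \approx -2.8374$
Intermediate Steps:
$c = 123$ ($c = 18 + 105 = 123$)
$f = -349$ ($f = 64 + 118 \left(- \frac{7}{2}\right) = 64 - 413 = -349$)
$S{\left(P \right)} = 123$
$\frac{f}{S{\left(162 \right)}} = - \frac{349}{123}$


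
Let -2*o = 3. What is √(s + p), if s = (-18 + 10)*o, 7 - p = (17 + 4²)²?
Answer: I*√1070 ≈ 32.711*I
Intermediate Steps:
o = -3/2 (o = -½*3 = -3/2 ≈ -1.5000)
p = -1082 (p = 7 - (17 + 4²)² = 7 - (17 + 16)² = 7 - 1*33² = 7 - 1*1089 = 7 - 1089 = -1082)
s = 12 (s = (-18 + 10)*(-3/2) = -8*(-3/2) = 12)
√(s + p) = √(12 - 1082) = √(-1070) = I*√1070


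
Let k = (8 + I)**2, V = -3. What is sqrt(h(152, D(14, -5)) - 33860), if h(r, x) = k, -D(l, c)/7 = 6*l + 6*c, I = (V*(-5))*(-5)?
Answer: I*sqrt(29371) ≈ 171.38*I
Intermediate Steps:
I = -75 (I = -3*(-5)*(-5) = 15*(-5) = -75)
k = 4489 (k = (8 - 75)**2 = (-67)**2 = 4489)
D(l, c) = -42*c - 42*l (D(l, c) = -7*(6*l + 6*c) = -7*(6*c + 6*l) = -42*c - 42*l)
h(r, x) = 4489
sqrt(h(152, D(14, -5)) - 33860) = sqrt(4489 - 33860) = sqrt(-29371) = I*sqrt(29371)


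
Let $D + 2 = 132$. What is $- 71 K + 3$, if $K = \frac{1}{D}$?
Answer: $\frac{319}{130} \approx 2.4538$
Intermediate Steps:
$D = 130$ ($D = -2 + 132 = 130$)
$K = \frac{1}{130} \approx 0.0076923$
$- 71 K + 3 = \left(-71\right) \frac{1}{130} + 3 = - \frac{71}{130} + 3 = \frac{319}{130}$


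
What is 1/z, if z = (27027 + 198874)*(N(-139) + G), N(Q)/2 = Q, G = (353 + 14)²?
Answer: 1/30363579311 ≈ 3.2934e-11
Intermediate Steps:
G = 134689 (G = 367² = 134689)
N(Q) = 2*Q
z = 30363579311 (z = (27027 + 198874)*(2*(-139) + 134689) = 225901*(-278 + 134689) = 225901*134411 = 30363579311)
1/z = 1/30363579311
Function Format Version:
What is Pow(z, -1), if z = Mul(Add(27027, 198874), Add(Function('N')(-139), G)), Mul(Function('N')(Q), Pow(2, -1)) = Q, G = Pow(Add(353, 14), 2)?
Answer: Rational(1, 30363579311) ≈ 3.2934e-11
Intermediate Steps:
G = 134689 (G = Pow(367, 2) = 134689)
Function('N')(Q) = Mul(2, Q)
z = 30363579311 (z = Mul(Add(27027, 198874), Add(Mul(2, -139), 134689)) = Mul(225901, Add(-278, 134689)) = Mul(225901, 134411) = 30363579311)
Pow(z, -1) = Pow(30363579311, -1) = Rational(1, 30363579311)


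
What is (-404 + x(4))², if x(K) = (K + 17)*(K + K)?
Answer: 55696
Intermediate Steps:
x(K) = 2*K*(17 + K) (x(K) = (17 + K)*(2*K) = 2*K*(17 + K))
(-404 + x(4))² = (-404 + 2*4*(17 + 4))² = (-404 + 2*4*21)² = (-404 + 168)² = (-236)² = 55696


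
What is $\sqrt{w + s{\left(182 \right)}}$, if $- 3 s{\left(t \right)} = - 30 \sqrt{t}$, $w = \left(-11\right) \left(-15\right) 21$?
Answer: $\sqrt{3465 + 10 \sqrt{182}} \approx 59.999$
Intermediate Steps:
$w = 3465$ ($w = 165 \cdot 21 = 3465$)
$s{\left(t \right)} = 10 \sqrt{t}$ ($s{\left(t \right)} = - \frac{\left(-30\right) \sqrt{t}}{3} = 10 \sqrt{t}$)
$\sqrt{w + s{\left(182 \right)}} = \sqrt{3465 + 10 \sqrt{182}}$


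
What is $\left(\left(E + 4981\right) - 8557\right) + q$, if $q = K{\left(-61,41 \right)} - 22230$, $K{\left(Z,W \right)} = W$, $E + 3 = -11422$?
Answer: $-37190$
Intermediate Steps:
$E = -11425$ ($E = -3 - 11422 = -11425$)
$q = -22189$ ($q = 41 - 22230 = -22189$)
$\left(\left(E + 4981\right) - 8557\right) + q = \left(\left(-11425 + 4981\right) - 8557\right) - 22189 = \left(-6444 - 8557\right) - 22189 = -15001 - 22189 = -37190$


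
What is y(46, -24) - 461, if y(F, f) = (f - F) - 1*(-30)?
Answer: -501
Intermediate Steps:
y(F, f) = 30 + f - F (y(F, f) = (f - F) + 30 = 30 + f - F)
y(46, -24) - 461 = (30 - 24 - 1*46) - 461 = (30 - 24 - 46) - 461 = -40 - 461 = -501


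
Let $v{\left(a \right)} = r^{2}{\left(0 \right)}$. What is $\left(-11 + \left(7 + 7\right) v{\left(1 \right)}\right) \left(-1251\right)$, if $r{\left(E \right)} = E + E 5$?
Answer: $13761$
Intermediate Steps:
$r{\left(E \right)} = 6 E$ ($r{\left(E \right)} = E + 5 E = 6 E$)
$v{\left(a \right)} = 0$ ($v{\left(a \right)} = \left(6 \cdot 0\right)^{2} = 0^{2} = 0$)
$\left(-11 + \left(7 + 7\right) v{\left(1 \right)}\right) \left(-1251\right) = \left(-11 + \left(7 + 7\right) 0\right) \left(-1251\right) = \left(-11 + 14 \cdot 0\right) \left(-1251\right) = \left(-11 + 0\right) \left(-1251\right) = \left(-11\right) \left(-1251\right) = 13761$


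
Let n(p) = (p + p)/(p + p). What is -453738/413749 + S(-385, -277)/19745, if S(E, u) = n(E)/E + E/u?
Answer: -136482485737914/124461936466175 ≈ -1.0966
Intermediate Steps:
n(p) = 1 (n(p) = (2*p)/((2*p)) = (2*p)*(1/(2*p)) = 1)
S(E, u) = 1/E + E/u
-453738/413749 + S(-385, -277)/19745 = -453738/413749 + (1/(-385) - 385/(-277))/19745 = -453738*1/413749 + (-1/385 - 385*(-1/277))*(1/19745) = -453738/413749 + (-1/385 + 385/277)*(1/19745) = -453738/413749 + (147948/106645)*(1/19745) = -453738/413749 + 147948/2105705525 = -136482485737914/124461936466175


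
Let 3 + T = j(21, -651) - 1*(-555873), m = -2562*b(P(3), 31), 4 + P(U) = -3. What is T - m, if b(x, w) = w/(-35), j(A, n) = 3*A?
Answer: 2768319/5 ≈ 5.5366e+5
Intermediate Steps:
P(U) = -7 (P(U) = -4 - 3 = -7)
b(x, w) = -w/35 (b(x, w) = w*(-1/35) = -w/35)
m = 11346/5 (m = -(-366)*31/5 = -2562*(-31/35) = 11346/5 ≈ 2269.2)
T = 555933 (T = -3 + (3*21 - 1*(-555873)) = -3 + (63 + 555873) = -3 + 555936 = 555933)
T - m = 555933 - 1*11346/5 = 555933 - 11346/5 = 2768319/5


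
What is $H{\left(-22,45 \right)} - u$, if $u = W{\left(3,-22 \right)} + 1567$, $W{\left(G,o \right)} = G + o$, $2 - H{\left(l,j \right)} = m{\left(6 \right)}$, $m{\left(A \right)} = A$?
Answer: $-1552$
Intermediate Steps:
$H{\left(l,j \right)} = -4$ ($H{\left(l,j \right)} = 2 - 6 = -4$)
$u = 1548$ ($u = \left(3 - 22\right) + 1567 = -19 + 1567 = 1548$)
$H{\left(-22,45 \right)} - u = -4 - 1548 = -1552$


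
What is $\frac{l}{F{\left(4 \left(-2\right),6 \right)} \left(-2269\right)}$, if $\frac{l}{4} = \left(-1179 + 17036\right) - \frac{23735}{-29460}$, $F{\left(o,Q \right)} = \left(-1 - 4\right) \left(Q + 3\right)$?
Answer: $\frac{93434191}{150400665} \approx 0.62123$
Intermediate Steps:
$F{\left(o,Q \right)} = -15 - 5 Q$ ($F{\left(o,Q \right)} = - 5 \left(3 + Q\right) = -15 - 5 Q$)
$l = \frac{93434191}{1473}$ ($l = 4 \left(\left(-1179 + 17036\right) - \frac{23735}{-29460}\right) = 4 \left(15857 - - \frac{4747}{5892}\right) = 4 \left(15857 + \frac{4747}{5892}\right) = 4 \cdot \frac{93434191}{5892} = \frac{93434191}{1473} \approx 63431.0$)
$\frac{l}{F{\left(4 \left(-2\right),6 \right)} \left(-2269\right)} = \frac{93434191}{1473 \left(-15 - 30\right) \left(-2269\right)} = \frac{93434191}{1473 \left(\left(-45\right) \left(-2269\right)\right)} = \frac{93434191}{1473 \cdot 102105} = \frac{93434191}{1473} \cdot \frac{1}{102105} = \frac{93434191}{150400665}$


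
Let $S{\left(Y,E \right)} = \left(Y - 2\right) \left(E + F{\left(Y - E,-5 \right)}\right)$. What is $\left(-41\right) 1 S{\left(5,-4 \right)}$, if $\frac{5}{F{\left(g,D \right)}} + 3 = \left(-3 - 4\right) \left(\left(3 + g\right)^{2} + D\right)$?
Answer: $\frac{480807}{976} \approx 492.63$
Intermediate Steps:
$F{\left(g,D \right)} = \frac{5}{-3 - 7 D - 7 \left(3 + g\right)^{2}}$ ($F{\left(g,D \right)} = \frac{5}{-3 + \left(-3 - 4\right) \left(\left(3 + g\right)^{2} + D\right)} = \frac{5}{-3 - 7 \left(D + \left(3 + g\right)^{2}\right)} = \frac{5}{-3 - \left(7 D + 7 \left(3 + g\right)^{2}\right)} = \frac{5}{-3 - 7 D - 7 \left(3 + g\right)^{2}}$)
$S{\left(Y,E \right)} = \left(-2 + Y\right) \left(E - \frac{5}{-32 + 7 \left(3 + Y - E\right)^{2}}\right)$ ($S{\left(Y,E \right)} = \left(Y - 2\right) \left(E - \frac{5}{3 + 7 \left(-5\right) + 7 \left(3 - \left(E - Y\right)\right)^{2}}\right) = \left(-2 + Y\right) \left(E - \frac{5}{3 - 35 + 7 \left(3 + Y - E\right)^{2}}\right) = \left(-2 + Y\right) \left(E - \frac{5}{-32 + 7 \left(3 + Y - E\right)^{2}}\right)$)
$\left(-41\right) 1 S{\left(5,-4 \right)} = \left(-41\right) 1 \frac{10 - 25 - 4 \left(-32 + 7 \left(3 + 5 - -4\right)^{2}\right) \left(-2 + 5\right)}{-32 + 7 \left(3 + 5 - -4\right)^{2}} = - 41 \frac{10 - 25 - 4 \left(-32 + 7 \left(3 + 5 + 4\right)^{2}\right) 3}{-32 + 7 \left(3 + 5 + 4\right)^{2}} = - 41 \frac{10 - 25 - 4 \left(-32 + 7 \cdot 12^{2}\right) 3}{-32 + 7 \cdot 12^{2}} = - 41 \frac{10 - 25 - 4 \left(-32 + 7 \cdot 144\right) 3}{-32 + 7 \cdot 144} = - 41 \frac{10 - 25 - 4 \left(-32 + 1008\right) 3}{-32 + 1008} = - 41 \frac{10 - 25 - 3904 \cdot 3}{976} = - 41 \frac{10 - 25 - 11712}{976} = - 41 \cdot \frac{1}{976} \left(-11727\right) = \left(-41\right) \left(- \frac{11727}{976}\right) = \frac{480807}{976}$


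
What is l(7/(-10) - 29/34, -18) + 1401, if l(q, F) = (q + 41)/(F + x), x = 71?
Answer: 6314858/4505 ≈ 1401.7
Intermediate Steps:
l(q, F) = (41 + q)/(71 + F) (l(q, F) = (q + 41)/(F + 71) = (41 + q)/(71 + F))
l(7/(-10) - 29/34, -18) + 1401 = (41 + (7/(-10) - 29/34))/(71 - 18) + 1401 = (41 + (7*(-1/10) - 29*1/34))/53 + 1401 = (41 + (-7/10 - 29/34))/53 + 1401 = (41 - 132/85)/53 + 1401 = (1/53)*(3353/85) + 1401 = 3353/4505 + 1401 = 6314858/4505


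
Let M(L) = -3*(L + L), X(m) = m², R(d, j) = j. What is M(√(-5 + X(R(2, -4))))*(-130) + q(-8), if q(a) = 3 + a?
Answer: -5 + 780*√11 ≈ 2582.0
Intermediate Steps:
M(L) = -6*L
M(√(-5 + X(R(2, -4))))*(-130) + q(-8) = -6*√(-5 + (-4)²)*(-130) + (3 - 8) = -6*√(-5 + 16)*(-130) - 5 = -6*√11*(-130) - 5 = 780*√11 - 5 = -5 + 780*√11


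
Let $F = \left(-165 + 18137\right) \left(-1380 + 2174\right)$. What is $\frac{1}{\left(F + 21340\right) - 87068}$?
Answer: $\frac{1}{14204040} \approx 7.0403 \cdot 10^{-8}$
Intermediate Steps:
$F = 14269768$ ($F = 17972 \cdot 794 = 14269768$)
$\frac{1}{\left(F + 21340\right) - 87068} = \frac{1}{\left(14269768 + 21340\right) - 87068} = \frac{1}{14291108 - 87068} = \frac{1}{14204040}$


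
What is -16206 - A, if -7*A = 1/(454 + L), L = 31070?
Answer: -3576145607/220668 ≈ -16206.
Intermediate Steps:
A = -1/220668 (A = -1/(7*(454 + 31070)) = -⅐/31524 = -⅐*1/31524 = -1/220668 ≈ -4.5317e-6)
-16206 - A = -16206 - 1*(-1/220668) = -16206 + 1/220668 = -3576145607/220668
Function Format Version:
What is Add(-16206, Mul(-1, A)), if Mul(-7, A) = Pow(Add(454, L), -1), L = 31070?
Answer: Rational(-3576145607, 220668) ≈ -16206.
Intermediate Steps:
A = Rational(-1, 220668) (A = Mul(Rational(-1, 7), Pow(Add(454, 31070), -1)) = Mul(Rational(-1, 7), Pow(31524, -1)) = Mul(Rational(-1, 7), Rational(1, 31524)) = Rational(-1, 220668) ≈ -4.5317e-6)
Add(-16206, Mul(-1, A)) = Add(-16206, Mul(-1, Rational(-1, 220668))) = Add(-16206, Rational(1, 220668)) = Rational(-3576145607, 220668)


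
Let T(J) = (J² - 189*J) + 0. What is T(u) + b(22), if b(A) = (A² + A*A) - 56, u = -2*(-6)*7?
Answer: -7908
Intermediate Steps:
u = 84 (u = 12*7 = 84)
b(A) = -56 + 2*A² (b(A) = (A² + A²) - 56 = 2*A² - 56 = -56 + 2*A²)
T(J) = J² - 189*J
T(u) + b(22) = 84*(-189 + 84) + (-56 + 2*22²) = 84*(-105) + (-56 + 2*484) = -8820 + (-56 + 968) = -8820 + 912 = -7908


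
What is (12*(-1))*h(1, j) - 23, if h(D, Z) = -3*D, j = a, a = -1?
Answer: 13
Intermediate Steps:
j = -1
(12*(-1))*h(1, j) - 23 = (12*(-1))*(-3*1) - 23 = -12*(-3) - 23 = 36 - 23 = 13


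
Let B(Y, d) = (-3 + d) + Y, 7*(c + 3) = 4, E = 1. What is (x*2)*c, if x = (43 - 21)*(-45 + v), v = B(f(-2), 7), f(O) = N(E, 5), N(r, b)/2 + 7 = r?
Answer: 39644/7 ≈ 5663.4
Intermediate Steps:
N(r, b) = -14 + 2*r
f(O) = -12 (f(O) = -14 + 2*1 = -14 + 2 = -12)
c = -17/7 (c = -3 + (1/7)*4 = -3 + 4/7 = -17/7 ≈ -2.4286)
B(Y, d) = -3 + Y + d
v = -8 (v = -3 - 12 + 7 = -8)
x = -1166 (x = (43 - 21)*(-45 - 8) = 22*(-53) = -1166)
(x*2)*c = -1166*2*(-17/7) = -2332*(-17/7) = 39644/7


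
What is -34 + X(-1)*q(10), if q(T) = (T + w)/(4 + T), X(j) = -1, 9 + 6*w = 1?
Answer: -727/21 ≈ -34.619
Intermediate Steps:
w = -4/3 (w = -3/2 + (1/6)*1 = -3/2 + 1/6 = -4/3 ≈ -1.3333)
q(T) = (-4/3 + T)/(4 + T) (q(T) = (T - 4/3)/(4 + T) = (-4/3 + T)/(4 + T))
-34 + X(-1)*q(10) = -34 - (-4/3 + 10)/(4 + 10) = -34 - 26/(14*3) = -34 - 1*13/21 = -34 - 13/21 = -727/21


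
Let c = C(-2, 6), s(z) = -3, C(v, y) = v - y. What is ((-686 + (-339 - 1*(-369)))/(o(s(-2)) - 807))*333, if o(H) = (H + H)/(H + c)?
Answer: 800976/2957 ≈ 270.87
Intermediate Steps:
c = -8 (c = -2 - 1*6 = -2 - 6 = -8)
o(H) = 2*H/(-8 + H) (o(H) = (H + H)/(H - 8) = (2*H)/(-8 + H) = 2*H/(-8 + H))
((-686 + (-339 - 1*(-369)))/(o(s(-2)) - 807))*333 = ((-686 + (-339 - 1*(-369)))/(2*(-3)/(-8 - 3) - 807))*333 = ((-686 + (-339 + 369))/(2*(-3)/(-11) - 807))*333 = ((-686 + 30)/(2*(-3)*(-1/11) - 807))*333 = -656/(6/11 - 807)*333 = -656/(-8871/11)*333 = -656*(-11/8871)*333 = (7216/8871)*333 = 800976/2957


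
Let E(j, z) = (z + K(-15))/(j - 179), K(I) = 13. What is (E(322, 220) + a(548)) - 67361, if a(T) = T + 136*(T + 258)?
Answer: 6121062/143 ≈ 42805.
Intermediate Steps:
a(T) = 35088 + 137*T (a(T) = T + 136*(258 + T) = T + (35088 + 136*T) = 35088 + 137*T)
E(j, z) = (13 + z)/(-179 + j) (E(j, z) = (z + 13)/(j - 179) = (13 + z)/(-179 + j))
(E(322, 220) + a(548)) - 67361 = ((13 + 220)/(-179 + 322) + (35088 + 137*548)) - 67361 = (233/143 + (35088 + 75076)) - 67361 = ((1/143)*233 + 110164) - 67361 = (233/143 + 110164) - 67361 = 15753685/143 - 67361 = 6121062/143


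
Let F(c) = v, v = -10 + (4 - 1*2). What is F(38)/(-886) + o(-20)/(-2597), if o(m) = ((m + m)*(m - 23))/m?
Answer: 48486/1150471 ≈ 0.042144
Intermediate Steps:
v = -8 (v = -10 + (4 - 2) = -10 + 2 = -8)
o(m) = -46 + 2*m (o(m) = ((2*m)*(-23 + m))/m = (2*m*(-23 + m))/m = -46 + 2*m)
F(c) = -8
F(38)/(-886) + o(-20)/(-2597) = -8/(-886) + (-46 + 2*(-20))/(-2597) = -8*(-1/886) + (-46 - 40)*(-1/2597) = 4/443 - 86*(-1/2597) = 4/443 + 86/2597 = 48486/1150471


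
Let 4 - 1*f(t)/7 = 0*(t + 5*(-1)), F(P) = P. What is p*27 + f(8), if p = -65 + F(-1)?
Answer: -1754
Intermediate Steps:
f(t) = 28 (f(t) = 28 - 0*(t + 5*(-1)) = 28 - 0*(t - 5) = 28 - 0*(-5 + t) = 28 - 7*0 = 28 + 0 = 28)
p = -66 (p = -65 - 1 = -66)
p*27 + f(8) = -66*27 + 28 = -1782 + 28 = -1754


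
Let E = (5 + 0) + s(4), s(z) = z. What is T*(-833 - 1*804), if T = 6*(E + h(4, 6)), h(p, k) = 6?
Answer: -147330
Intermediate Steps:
E = 9 (E = (5 + 0) + 4 = 5 + 4 = 9)
T = 90 (T = 6*(9 + 6) = 6*15 = 90)
T*(-833 - 1*804) = 90*(-833 - 1*804) = 90*(-833 - 804) = 90*(-1637) = -147330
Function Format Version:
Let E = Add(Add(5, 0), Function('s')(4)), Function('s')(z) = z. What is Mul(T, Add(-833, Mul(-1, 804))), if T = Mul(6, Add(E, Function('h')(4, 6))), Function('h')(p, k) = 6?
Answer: -147330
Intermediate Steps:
E = 9 (E = Add(Add(5, 0), 4) = Add(5, 4) = 9)
T = 90 (T = Mul(6, Add(9, 6)) = Mul(6, 15) = 90)
Mul(T, Add(-833, Mul(-1, 804))) = Mul(90, Add(-833, Mul(-1, 804))) = Mul(90, Add(-833, -804)) = Mul(90, -1637) = -147330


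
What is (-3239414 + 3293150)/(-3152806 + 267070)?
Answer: -2239/120239 ≈ -0.018621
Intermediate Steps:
(-3239414 + 3293150)/(-3152806 + 267070) = 53736/(-2885736) = 53736*(-1/2885736) = -2239/120239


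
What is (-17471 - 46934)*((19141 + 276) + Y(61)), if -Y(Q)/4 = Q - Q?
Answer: -1250551885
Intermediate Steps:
Y(Q) = 0 (Y(Q) = -4*(Q - Q) = -4*0 = 0)
(-17471 - 46934)*((19141 + 276) + Y(61)) = (-17471 - 46934)*((19141 + 276) + 0) = -64405*(19417 + 0) = -64405*19417 = -1250551885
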